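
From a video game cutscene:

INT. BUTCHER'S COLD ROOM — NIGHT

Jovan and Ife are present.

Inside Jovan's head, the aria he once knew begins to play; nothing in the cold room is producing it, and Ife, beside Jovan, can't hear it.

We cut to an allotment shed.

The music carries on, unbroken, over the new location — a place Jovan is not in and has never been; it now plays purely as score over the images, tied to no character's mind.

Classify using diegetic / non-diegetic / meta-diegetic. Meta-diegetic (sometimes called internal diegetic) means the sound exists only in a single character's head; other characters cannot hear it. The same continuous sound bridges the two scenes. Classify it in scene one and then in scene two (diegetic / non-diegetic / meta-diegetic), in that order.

Scene one: the music exists only inside Jovan's mind; Ife can't hear it → meta-diegetic.
Scene two: it's detached from Jovan entirely and plays over unrelated images with no in-world source — conventional underscore → non-diegetic.

meta-diegetic, non-diegetic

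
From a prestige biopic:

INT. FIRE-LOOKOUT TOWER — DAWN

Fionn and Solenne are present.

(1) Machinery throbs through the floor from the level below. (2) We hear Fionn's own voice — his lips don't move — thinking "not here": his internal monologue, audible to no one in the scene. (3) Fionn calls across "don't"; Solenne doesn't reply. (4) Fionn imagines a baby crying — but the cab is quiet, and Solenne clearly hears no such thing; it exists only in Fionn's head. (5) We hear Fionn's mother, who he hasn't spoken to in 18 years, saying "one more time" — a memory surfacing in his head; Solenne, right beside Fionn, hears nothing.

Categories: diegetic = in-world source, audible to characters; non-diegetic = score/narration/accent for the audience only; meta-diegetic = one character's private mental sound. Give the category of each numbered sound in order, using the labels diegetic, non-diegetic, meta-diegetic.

diegetic, meta-diegetic, diegetic, meta-diegetic, meta-diegetic

(1) is diegetic: ambient/room sound belonging to the story's physical space.
Sound (2): internal monologue — inside Fionn's mind, not spoken into the scene, so meta-diegetic.
(3) is diegetic: on-screen dialogue — Fionn speaks and Solenne is there to hear.
(4) is meta-diegetic: subjective to Fionn: the cab is silent and Solenne hears nothing.
(5) it's Fionn's recollection rendered as sound; the other character can't hear it → meta-diegetic.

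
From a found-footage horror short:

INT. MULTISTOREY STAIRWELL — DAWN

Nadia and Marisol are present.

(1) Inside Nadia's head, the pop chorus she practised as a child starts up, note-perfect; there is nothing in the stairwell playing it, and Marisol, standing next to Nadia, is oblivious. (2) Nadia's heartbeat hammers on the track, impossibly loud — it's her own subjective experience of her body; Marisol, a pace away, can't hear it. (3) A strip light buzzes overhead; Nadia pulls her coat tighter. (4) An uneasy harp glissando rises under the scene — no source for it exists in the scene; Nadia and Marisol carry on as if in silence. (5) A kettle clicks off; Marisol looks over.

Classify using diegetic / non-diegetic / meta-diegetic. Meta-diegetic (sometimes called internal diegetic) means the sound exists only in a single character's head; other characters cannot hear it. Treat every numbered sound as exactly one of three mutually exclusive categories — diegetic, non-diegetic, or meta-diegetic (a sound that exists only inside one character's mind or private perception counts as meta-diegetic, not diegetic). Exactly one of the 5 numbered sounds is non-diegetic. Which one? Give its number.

4

(1) it lives in Nadia's subjectivity, not in the stairwell → meta-diegetic.
Sound (2): point-of-audition from inside Nadia's body; not a sound in the room, so meta-diegetic.
(3) it's the actual ambient sound of the location → diegetic.
(4) it has no source in the story world and no character can hear it — it's underscore → non-diegetic.
Sound (5): a kettle is a real object/event in the scene's world, so diegetic.
Only (4) is non-diegetic.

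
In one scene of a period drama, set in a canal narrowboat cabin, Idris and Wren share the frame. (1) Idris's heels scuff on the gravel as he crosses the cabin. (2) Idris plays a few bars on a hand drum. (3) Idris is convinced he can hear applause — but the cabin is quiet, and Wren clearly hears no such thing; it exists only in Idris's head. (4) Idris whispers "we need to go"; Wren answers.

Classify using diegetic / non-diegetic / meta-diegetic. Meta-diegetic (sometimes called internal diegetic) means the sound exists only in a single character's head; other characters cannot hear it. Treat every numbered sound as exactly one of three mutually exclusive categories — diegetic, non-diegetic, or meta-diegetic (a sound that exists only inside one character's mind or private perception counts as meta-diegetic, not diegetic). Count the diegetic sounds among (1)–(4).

3

(1) a character's body making contact with the set — an in-world sound → diegetic.
(2) Idris is producing the music live, in the story world → diegetic.
(3) the sound is imagined by Idris; nothing in the story world is producing it and Wren can't hear it → meta-diegetic.
(4) on-screen dialogue — Idris speaks and Wren is there to hear → diegetic.
Diegetic: (1), (2), (4) — that's 3.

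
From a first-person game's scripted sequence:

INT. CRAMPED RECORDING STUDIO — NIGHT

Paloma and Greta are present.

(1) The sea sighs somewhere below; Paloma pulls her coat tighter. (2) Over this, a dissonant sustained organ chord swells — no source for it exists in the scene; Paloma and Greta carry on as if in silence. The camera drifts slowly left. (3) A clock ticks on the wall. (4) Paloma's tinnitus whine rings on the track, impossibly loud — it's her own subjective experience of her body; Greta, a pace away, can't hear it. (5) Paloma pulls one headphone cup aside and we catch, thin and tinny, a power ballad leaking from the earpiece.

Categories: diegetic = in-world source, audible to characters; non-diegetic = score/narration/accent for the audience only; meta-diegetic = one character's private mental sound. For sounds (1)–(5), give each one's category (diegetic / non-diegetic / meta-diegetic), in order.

(1) is diegetic: ambient/room sound belonging to the story's physical space.
(2) nothing in the booth produces it and the characters don't hear it — pure soundtrack → non-diegetic.
(3) is diegetic: an in-world source (a clock); characters could hear it.
(4) a subjective body sound — Paloma's private perception, inaudible to Greta → meta-diegetic.
(5) is diegetic: the earpiece is a real device on Paloma's head — source music.

diegetic, non-diegetic, diegetic, meta-diegetic, diegetic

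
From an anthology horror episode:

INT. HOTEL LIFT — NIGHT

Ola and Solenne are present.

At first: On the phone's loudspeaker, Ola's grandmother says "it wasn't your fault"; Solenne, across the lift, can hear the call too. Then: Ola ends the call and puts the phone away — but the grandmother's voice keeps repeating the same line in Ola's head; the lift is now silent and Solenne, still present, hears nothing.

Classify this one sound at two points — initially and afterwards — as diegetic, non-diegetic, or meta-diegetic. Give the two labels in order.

diegetic, meta-diegetic

Initially: the loudspeaker is an in-world source; both Ola and Solenne hear the call → diegetic.
Afterwards: with the phone off, the voice continues only as Ola's private mental replay — Solenne can't hear it → meta-diegetic.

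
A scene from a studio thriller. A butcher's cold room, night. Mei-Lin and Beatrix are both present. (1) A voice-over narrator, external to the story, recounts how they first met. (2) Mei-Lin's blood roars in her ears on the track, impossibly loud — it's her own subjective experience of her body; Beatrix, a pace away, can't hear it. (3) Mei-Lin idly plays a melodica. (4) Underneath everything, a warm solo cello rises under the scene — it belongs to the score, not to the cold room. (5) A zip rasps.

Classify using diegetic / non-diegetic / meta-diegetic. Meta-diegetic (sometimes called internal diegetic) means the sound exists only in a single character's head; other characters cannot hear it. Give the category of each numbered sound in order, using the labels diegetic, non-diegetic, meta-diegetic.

non-diegetic, meta-diegetic, diegetic, non-diegetic, diegetic

Sound (1): the narrator exists outside the story world, addressing only the audience, so non-diegetic.
(2) is meta-diegetic: a subjective body sound — Mei-Lin's private perception, inaudible to Beatrix.
(3) is diegetic: a character is playing a melodica on screen.
(4) is non-diegetic: nothing in the cold room produces it and the characters don't hear it — pure soundtrack.
(5) is diegetic: an in-world source (a zip); characters could hear it.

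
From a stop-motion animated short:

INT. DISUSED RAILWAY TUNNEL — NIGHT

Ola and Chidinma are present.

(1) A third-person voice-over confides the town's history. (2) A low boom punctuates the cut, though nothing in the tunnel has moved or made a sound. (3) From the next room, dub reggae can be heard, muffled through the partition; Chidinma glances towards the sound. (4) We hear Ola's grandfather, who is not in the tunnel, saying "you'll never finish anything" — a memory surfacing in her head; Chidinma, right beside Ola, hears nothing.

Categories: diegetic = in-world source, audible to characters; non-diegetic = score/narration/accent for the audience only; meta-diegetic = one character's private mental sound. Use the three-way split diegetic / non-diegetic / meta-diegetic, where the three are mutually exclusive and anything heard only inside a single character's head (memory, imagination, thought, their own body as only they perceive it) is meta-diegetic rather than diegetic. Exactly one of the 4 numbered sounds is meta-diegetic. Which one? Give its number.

4

(1) the narrator exists outside the story world, addressing only the audience → non-diegetic.
(2) is non-diegetic: nothing in the scene produces it; it's an accent added for the audience.
(3) the music has an off-screen but real-world source and a character hears it → diegetic.
(4) it's Ola's recollection rendered as sound; the other character can't hear it → meta-diegetic.
Only (4) is meta-diegetic.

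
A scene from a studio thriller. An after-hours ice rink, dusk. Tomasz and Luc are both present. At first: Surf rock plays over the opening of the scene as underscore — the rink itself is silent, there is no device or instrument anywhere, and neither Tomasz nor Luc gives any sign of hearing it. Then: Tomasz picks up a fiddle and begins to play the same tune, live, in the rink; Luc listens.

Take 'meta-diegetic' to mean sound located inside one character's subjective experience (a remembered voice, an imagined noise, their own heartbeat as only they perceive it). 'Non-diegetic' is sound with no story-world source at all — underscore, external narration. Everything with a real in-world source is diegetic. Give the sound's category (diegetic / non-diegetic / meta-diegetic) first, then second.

First: no in-world source exists and no character can hear it — underscore → non-diegetic.
Second: a fiddle is now a real source in the story world and the characters hear it → diegetic.

non-diegetic, diegetic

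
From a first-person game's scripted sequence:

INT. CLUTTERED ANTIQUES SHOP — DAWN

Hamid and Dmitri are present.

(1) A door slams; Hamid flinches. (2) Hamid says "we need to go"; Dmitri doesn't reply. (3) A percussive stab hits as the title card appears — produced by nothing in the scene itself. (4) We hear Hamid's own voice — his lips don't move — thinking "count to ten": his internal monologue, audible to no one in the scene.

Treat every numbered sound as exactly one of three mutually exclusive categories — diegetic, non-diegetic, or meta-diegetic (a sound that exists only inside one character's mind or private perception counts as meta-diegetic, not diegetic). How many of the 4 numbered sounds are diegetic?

2

Sound (1): the sound comes from a door physically present in the location, so diegetic.
(2) spoken by a character present in the story world → diegetic.
(3) an editorial stinger — it belongs to the cut, not the story world → non-diegetic.
(4) Hamid's thought-voice: a private mental sound no other character can hear → meta-diegetic.
Diegetic: (1), (2) — that's 2.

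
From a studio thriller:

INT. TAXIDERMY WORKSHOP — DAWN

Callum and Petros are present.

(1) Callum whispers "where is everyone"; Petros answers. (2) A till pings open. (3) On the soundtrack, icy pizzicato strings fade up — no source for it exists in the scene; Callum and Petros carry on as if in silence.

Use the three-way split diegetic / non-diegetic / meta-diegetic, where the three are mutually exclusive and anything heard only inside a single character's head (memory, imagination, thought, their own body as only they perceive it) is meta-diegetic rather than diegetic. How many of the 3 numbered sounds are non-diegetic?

1

(1) is diegetic: on-screen dialogue — Callum speaks and Petros is there to hear.
Sound (2): a till is a real object/event in the scene's world, so diegetic.
Sound (3): nothing in the workshop produces it and the characters don't hear it — pure soundtrack, so non-diegetic.
Non-diegetic: (3) — that's 1.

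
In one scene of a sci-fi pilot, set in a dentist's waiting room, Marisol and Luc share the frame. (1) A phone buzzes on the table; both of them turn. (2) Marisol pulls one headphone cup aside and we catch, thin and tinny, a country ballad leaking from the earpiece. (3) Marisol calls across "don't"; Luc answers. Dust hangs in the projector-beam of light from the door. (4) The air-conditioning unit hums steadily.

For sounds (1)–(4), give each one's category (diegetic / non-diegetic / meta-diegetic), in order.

Sound (1): the sound comes from a phone physically present in the location, so diegetic.
(2) the earpiece is a real device on Marisol's head — source music → diegetic.
(3) is diegetic: on-screen dialogue — Marisol speaks and Luc is there to hear.
(4) it's the actual ambient sound of the location → diegetic.

diegetic, diegetic, diegetic, diegetic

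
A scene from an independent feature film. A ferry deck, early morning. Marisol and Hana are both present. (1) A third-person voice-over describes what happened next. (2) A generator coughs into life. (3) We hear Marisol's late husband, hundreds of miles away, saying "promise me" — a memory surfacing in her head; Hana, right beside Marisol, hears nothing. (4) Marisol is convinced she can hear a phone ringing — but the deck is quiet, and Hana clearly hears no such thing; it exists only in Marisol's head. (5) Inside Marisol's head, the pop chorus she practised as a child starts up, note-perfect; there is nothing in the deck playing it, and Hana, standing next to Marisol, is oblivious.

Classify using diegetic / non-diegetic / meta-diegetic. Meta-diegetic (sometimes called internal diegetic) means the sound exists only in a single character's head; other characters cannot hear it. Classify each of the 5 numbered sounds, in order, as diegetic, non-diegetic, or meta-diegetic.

(1) commentary laid over the scene from outside the fiction → non-diegetic.
(2) is diegetic: the sound comes from a generator physically present in the location.
(3) is meta-diegetic: the voice is a memory playing only inside Marisol's mind; Hana can't hear it.
(4) is meta-diegetic: subjective to Marisol: the deck is silent and Hana hears nothing.
(5) is meta-diegetic: remembered music, private to Marisol — Hana is oblivious because it isn't in the room.

non-diegetic, diegetic, meta-diegetic, meta-diegetic, meta-diegetic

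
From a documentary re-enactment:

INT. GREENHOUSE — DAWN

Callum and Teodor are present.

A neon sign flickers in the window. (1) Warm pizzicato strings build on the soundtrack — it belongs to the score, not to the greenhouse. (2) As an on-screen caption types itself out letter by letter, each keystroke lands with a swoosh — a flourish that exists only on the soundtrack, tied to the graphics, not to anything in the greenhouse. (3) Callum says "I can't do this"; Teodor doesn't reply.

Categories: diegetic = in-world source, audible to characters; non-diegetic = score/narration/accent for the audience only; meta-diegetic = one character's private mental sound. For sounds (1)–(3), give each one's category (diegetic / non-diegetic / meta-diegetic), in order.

(1) score with no on-screen or off-screen source; it exists for the audience alone → non-diegetic.
Sound (2): the caption isn't part of the story world, so neither is the sound tied to it, so non-diegetic.
(3) Callum is a character speaking aloud in the scene → diegetic.

non-diegetic, non-diegetic, diegetic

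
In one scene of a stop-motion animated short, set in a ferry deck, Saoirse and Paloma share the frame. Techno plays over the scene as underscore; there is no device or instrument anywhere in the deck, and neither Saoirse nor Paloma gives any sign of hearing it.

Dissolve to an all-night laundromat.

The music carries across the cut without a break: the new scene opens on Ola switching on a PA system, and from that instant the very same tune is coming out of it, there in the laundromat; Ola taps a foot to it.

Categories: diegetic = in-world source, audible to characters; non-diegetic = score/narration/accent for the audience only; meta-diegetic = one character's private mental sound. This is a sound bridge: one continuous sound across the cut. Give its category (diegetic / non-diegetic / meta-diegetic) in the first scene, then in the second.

non-diegetic, diegetic

Scene one: there's no in-world source anywhere and no character hears it — underscore for the audience only → non-diegetic.
Scene two: once Ola turns on a PA system, the music has a real source in the story world and Ola reacts to it → diegetic.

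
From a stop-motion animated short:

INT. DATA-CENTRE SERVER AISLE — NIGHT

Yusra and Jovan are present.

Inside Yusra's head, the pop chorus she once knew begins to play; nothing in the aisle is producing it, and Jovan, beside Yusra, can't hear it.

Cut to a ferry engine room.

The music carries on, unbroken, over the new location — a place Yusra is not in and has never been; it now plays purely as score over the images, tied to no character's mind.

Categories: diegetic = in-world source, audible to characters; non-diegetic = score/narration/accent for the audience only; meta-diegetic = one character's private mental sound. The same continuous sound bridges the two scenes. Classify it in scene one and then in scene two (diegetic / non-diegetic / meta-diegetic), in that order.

Scene one: the music exists only inside Yusra's mind; Jovan can't hear it → meta-diegetic.
Scene two: it's detached from Yusra entirely and plays over unrelated images with no in-world source — conventional underscore → non-diegetic.

meta-diegetic, non-diegetic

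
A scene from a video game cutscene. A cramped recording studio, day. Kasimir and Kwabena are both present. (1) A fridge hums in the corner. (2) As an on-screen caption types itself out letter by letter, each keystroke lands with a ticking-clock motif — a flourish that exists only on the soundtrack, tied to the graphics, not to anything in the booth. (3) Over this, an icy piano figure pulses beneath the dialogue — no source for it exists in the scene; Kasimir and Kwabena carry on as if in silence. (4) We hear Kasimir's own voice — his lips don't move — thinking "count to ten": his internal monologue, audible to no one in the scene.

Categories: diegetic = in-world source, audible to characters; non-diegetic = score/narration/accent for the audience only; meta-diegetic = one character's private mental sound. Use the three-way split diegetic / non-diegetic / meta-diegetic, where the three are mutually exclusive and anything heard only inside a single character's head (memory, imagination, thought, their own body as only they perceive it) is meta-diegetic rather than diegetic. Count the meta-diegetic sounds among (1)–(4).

1

Sound (1): ambient/room sound belonging to the story's physical space, so diegetic.
Sound (2): it accompanies on-screen graphics, not anything inside the story world, so non-diegetic.
Sound (3): it has no source in the story world and no character can hear it — it's underscore, so non-diegetic.
(4) internal monologue — inside Kasimir's mind, not spoken into the scene → meta-diegetic.
So 1 of the 4 is meta-diegetic: (4).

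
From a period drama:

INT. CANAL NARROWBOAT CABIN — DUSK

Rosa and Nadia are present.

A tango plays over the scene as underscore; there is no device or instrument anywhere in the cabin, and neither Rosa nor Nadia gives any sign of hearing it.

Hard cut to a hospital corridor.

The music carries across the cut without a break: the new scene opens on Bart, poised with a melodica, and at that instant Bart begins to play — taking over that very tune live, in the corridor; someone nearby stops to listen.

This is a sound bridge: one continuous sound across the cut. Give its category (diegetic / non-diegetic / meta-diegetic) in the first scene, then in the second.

Scene one: there's no in-world source anywhere and no character hears it — underscore for the audience only → non-diegetic.
Scene two: from the moment Bart starts playing, the tune is being performed on a melodica inside the story world and another character hears it → diegetic.

non-diegetic, diegetic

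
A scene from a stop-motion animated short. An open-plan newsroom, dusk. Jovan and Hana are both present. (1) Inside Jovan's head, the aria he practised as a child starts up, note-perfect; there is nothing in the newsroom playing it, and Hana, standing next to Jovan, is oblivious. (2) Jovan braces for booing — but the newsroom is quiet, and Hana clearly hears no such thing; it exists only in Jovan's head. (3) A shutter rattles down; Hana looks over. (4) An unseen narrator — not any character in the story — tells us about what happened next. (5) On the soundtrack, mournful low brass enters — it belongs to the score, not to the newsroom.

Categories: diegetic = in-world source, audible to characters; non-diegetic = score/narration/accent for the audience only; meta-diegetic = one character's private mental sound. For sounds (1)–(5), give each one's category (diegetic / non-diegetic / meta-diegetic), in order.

Sound (1): remembered music, private to Jovan — Hana is oblivious because it isn't in the room, so meta-diegetic.
Sound (2): Jovan alone 'hears' it — an imagined sound, not present in the space, so meta-diegetic.
(3) is diegetic: a shutter is a real object/event in the scene's world.
(4) is non-diegetic: external voice-over — not a character, not heard by anyone in the scene.
(5) is non-diegetic: nothing in the newsroom produces it and the characters don't hear it — pure soundtrack.

meta-diegetic, meta-diegetic, diegetic, non-diegetic, non-diegetic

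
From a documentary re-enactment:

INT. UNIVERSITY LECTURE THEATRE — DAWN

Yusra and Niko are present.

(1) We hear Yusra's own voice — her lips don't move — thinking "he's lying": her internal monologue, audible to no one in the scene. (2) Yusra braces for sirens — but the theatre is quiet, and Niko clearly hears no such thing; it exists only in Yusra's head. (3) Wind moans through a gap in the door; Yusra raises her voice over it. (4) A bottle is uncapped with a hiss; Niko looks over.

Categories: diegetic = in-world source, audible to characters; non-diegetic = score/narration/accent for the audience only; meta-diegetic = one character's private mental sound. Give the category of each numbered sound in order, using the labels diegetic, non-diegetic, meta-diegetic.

meta-diegetic, meta-diegetic, diegetic, diegetic

(1) is meta-diegetic: it's Yusra's unspoken thought, heard only by the audience via her subjectivity.
(2) subjective to Yusra: the theatre is silent and Niko hears nothing → meta-diegetic.
Sound (3): ambient/room sound belonging to the story's physical space, so diegetic.
Sound (4): an in-world source (a bottle); characters could hear it, so diegetic.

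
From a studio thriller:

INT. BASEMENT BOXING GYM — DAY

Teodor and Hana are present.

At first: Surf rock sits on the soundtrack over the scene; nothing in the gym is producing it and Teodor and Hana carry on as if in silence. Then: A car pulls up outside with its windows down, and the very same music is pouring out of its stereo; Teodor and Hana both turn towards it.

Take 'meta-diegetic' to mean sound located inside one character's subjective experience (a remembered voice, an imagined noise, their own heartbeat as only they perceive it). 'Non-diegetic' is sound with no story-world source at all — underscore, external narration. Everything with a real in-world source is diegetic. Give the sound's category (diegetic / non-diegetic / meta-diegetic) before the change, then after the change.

non-diegetic, diegetic

Before the change: no in-world source exists and no character can hear it — underscore → non-diegetic.
After the change: the car stereo is now a real source in the story world and the characters hear it → diegetic.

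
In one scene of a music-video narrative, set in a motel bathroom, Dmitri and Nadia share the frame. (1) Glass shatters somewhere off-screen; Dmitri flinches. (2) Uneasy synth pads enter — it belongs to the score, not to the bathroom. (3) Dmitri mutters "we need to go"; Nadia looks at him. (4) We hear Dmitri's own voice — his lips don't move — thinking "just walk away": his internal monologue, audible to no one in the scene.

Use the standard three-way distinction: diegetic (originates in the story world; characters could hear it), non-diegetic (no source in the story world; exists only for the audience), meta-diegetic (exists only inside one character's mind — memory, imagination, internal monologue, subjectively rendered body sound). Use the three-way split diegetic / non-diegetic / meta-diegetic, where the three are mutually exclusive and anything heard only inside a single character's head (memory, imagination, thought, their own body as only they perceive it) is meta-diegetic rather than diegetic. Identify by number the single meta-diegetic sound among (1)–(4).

4

(1) glass is a real object/event in the scene's world → diegetic.
(2) is non-diegetic: nothing in the bathroom produces it and the characters don't hear it — pure soundtrack.
(3) is diegetic: spoken by a character present in the story world.
(4) internal monologue — inside Dmitri's mind, not spoken into the scene → meta-diegetic.
Only (4) is meta-diegetic.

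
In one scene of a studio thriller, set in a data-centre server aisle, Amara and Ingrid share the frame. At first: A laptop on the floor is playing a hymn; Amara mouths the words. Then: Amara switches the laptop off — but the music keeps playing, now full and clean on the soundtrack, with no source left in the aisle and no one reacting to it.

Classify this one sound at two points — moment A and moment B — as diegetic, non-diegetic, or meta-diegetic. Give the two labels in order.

Moment A: a laptop is a real in-scene source and Amara reacts to it → diegetic.
Moment B: there is no longer any in-world source and no one can hear it — it has become underscore → non-diegetic.

diegetic, non-diegetic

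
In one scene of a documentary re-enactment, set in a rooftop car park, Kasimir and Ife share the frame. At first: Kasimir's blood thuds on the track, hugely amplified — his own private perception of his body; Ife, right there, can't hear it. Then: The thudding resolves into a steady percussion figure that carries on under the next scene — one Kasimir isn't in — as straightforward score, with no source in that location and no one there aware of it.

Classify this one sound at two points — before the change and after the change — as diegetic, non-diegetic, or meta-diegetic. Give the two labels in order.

Before the change: it's Kasimir's subjective body sound, inaudible to Ife → meta-diegetic.
After the change: detached from Kasimir and playing as sourceless score over a scene he isn't in — for the audience only → non-diegetic.

meta-diegetic, non-diegetic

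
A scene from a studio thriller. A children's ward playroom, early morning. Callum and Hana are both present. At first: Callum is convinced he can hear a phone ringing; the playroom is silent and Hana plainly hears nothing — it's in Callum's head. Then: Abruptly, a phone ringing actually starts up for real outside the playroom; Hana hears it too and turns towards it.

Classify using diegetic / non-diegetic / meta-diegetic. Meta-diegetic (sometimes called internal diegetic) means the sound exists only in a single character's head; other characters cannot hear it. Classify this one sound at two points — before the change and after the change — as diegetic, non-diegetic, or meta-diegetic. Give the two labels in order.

Before the change: only Callum 'hears' it — imagined, in his mind → meta-diegetic.
After the change: now there's a real external source and Hana hears it too — in the story world → diegetic.

meta-diegetic, diegetic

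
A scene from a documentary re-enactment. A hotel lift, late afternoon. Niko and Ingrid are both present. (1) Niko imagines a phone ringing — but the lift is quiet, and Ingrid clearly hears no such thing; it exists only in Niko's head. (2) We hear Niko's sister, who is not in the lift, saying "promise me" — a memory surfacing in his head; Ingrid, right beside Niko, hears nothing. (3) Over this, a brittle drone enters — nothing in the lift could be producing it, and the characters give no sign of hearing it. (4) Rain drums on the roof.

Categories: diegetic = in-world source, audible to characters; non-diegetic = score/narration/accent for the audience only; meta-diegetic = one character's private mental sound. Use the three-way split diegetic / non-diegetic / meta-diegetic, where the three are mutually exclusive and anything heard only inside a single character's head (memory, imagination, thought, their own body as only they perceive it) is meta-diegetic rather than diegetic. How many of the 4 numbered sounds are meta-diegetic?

(1) the sound is imagined by Niko; nothing in the story world is producing it and Ingrid can't hear it → meta-diegetic.
(2) a remembered line, private to Niko — not present in the room, not audible to Ingrid → meta-diegetic.
(3) is non-diegetic: nothing in the lift produces it and the characters don't hear it — pure soundtrack.
(4) is diegetic: ambient/room sound belonging to the story's physical space.
Meta-diegetic: (1), (2) — that's 2.

2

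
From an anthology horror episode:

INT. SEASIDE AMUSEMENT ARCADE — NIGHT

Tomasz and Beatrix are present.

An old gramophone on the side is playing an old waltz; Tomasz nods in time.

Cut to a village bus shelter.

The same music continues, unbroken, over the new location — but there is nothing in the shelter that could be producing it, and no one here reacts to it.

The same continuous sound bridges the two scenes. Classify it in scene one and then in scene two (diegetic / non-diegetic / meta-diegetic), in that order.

Scene one: an old gramophone is an on-screen source and Tomasz reacts to it → diegetic.
Scene two: there is no source in the shelter and no one hears it — it's now underscore → non-diegetic.

diegetic, non-diegetic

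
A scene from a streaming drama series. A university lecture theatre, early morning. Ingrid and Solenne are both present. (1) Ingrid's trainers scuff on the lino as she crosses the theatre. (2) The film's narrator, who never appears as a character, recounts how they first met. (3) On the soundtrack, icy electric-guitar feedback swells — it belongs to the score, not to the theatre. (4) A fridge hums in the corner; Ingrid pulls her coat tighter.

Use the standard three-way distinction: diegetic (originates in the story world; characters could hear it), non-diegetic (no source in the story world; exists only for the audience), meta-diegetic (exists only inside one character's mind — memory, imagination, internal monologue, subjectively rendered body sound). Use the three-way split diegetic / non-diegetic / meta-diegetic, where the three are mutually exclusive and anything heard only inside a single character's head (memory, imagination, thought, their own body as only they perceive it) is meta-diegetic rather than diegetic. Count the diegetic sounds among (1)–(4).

2

(1) it's the physical sound of Ingrid moving in the space → diegetic.
(2) is non-diegetic: commentary laid over the scene from outside the fiction.
(3) nothing in the theatre produces it and the characters don't hear it — pure soundtrack → non-diegetic.
(4) is diegetic: a fridge is part of the location's real environment.
Diegetic: (1), (4) — that's 2.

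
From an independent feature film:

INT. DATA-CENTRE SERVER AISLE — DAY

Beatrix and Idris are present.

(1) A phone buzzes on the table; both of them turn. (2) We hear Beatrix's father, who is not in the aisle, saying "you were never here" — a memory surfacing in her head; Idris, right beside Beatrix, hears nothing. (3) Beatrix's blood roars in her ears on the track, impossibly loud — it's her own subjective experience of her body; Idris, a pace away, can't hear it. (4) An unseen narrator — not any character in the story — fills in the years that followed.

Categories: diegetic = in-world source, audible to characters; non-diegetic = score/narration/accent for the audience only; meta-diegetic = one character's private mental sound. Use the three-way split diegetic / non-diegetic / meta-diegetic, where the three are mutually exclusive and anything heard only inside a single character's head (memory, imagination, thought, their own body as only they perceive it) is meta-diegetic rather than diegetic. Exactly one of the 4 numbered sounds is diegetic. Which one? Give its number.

(1) is diegetic: a phone is a real object/event in the scene's world.
(2) is meta-diegetic: a remembered line, private to Beatrix — not present in the room, not audible to Idris.
(3) it's Beatrix's internal bodily sensation rendered as sound; only Beatrix 'hears' it → meta-diegetic.
(4) external voice-over — not a character, not heard by anyone in the scene → non-diegetic.
Only (1) is diegetic.

1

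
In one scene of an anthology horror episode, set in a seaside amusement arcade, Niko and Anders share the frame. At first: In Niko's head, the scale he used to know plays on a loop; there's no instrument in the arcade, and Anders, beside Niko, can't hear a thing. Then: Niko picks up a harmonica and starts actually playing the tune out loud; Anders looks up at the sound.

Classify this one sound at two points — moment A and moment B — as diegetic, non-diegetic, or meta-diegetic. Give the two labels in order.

meta-diegetic, diegetic

Moment A: the tune exists only as Niko's private memory; Anders can't hear it → meta-diegetic.
Moment B: Niko is now producing it live on a harmonica, in the room, and Anders hears it → diegetic.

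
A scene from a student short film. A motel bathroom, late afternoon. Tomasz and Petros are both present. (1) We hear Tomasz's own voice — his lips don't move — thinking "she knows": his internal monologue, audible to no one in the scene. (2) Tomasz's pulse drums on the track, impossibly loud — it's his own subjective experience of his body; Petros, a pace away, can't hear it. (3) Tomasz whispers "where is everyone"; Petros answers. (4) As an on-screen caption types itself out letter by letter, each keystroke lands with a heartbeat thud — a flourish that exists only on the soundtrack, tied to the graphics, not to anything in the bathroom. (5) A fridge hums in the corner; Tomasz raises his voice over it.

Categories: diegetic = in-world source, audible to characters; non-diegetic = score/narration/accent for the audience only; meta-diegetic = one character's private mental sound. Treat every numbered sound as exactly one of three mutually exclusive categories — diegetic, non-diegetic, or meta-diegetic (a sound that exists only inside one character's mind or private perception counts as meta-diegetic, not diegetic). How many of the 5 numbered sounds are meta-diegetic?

(1) internal monologue — inside Tomasz's mind, not spoken into the scene → meta-diegetic.
Sound (2): it's Tomasz's internal bodily sensation rendered as sound; only Tomasz 'hears' it, so meta-diegetic.
(3) spoken by a character present in the story world → diegetic.
Sound (4): sound married to a title/caption — outside the diegesis by definition, so non-diegetic.
Sound (5): ambient/room sound belonging to the story's physical space, so diegetic.
So 2 of the 5 are meta-diegetic: (1), (2).

2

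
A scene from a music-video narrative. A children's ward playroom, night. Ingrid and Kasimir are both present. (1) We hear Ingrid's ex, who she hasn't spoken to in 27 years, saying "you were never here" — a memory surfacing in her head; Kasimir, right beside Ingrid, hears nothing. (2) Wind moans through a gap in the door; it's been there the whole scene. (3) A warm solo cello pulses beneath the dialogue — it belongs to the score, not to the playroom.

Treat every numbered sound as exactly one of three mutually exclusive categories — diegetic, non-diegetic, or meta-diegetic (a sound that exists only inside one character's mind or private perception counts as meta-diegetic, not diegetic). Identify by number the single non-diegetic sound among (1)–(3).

3

Sound (1): the voice is a memory playing only inside Ingrid's mind; Kasimir can't hear it, so meta-diegetic.
(2) it's the actual ambient sound of the location → diegetic.
(3) is non-diegetic: score with no on-screen or off-screen source; it exists for the audience alone.
Only (3) is non-diegetic.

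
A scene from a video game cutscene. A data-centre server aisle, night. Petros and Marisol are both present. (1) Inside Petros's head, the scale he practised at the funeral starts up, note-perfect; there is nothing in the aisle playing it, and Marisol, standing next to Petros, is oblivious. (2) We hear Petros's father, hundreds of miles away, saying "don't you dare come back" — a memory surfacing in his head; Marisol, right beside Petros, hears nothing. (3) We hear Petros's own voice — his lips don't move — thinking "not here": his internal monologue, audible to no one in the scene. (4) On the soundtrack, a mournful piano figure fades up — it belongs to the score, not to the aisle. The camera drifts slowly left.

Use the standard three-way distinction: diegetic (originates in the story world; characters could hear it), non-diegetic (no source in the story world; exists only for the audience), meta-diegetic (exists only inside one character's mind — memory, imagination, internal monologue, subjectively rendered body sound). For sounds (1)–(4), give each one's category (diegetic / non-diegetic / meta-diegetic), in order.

(1) is meta-diegetic: it lives in Petros's subjectivity, not in the aisle.
Sound (2): the voice is a memory playing only inside Petros's mind; Marisol can't hear it, so meta-diegetic.
(3) Petros's thought-voice: a private mental sound no other character can hear → meta-diegetic.
(4) is non-diegetic: it has no source in the story world and no character can hear it — it's underscore.

meta-diegetic, meta-diegetic, meta-diegetic, non-diegetic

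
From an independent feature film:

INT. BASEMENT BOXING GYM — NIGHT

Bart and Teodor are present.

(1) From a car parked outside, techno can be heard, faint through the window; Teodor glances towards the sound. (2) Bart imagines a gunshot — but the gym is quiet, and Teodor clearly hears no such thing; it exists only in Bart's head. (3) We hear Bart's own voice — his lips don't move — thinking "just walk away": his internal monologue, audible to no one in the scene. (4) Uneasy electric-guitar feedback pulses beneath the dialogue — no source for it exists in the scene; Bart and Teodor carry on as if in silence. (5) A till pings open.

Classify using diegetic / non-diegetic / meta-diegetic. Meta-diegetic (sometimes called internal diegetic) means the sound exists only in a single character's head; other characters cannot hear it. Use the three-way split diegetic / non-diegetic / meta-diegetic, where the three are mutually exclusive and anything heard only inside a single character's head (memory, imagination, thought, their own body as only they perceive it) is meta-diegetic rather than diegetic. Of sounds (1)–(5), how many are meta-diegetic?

(1) is diegetic: the music has an off-screen but real-world source and a character hears it.
(2) Bart alone 'hears' it — an imagined sound, not present in the space → meta-diegetic.
Sound (3): Bart's thought-voice: a private mental sound no other character can hear, so meta-diegetic.
(4) it has no source in the story world and no character can hear it — it's underscore → non-diegetic.
(5) a till is a real object/event in the scene's world → diegetic.
Meta-diegetic: (2), (3) — that's 2.

2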